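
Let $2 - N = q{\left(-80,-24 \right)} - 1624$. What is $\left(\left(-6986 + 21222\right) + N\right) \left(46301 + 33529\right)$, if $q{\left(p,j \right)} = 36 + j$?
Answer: $1265305500$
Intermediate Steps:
$N = 1614$ ($N = 2 - \left(\left(36 - 24\right) - 1624\right) = 2 - \left(12 - 1624\right) = 2 - -1612 = 2 + 1612 = 1614$)
$\left(\left(-6986 + 21222\right) + N\right) \left(46301 + 33529\right) = \left(\left(-6986 + 21222\right) + 1614\right) \left(46301 + 33529\right) = \left(14236 + 1614\right) 79830 = 15850 \cdot 79830 = 1265305500$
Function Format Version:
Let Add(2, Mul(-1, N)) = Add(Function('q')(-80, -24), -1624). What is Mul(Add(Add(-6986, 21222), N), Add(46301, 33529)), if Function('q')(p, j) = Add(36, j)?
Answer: 1265305500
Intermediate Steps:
N = 1614 (N = Add(2, Mul(-1, Add(Add(36, -24), -1624))) = Add(2, Mul(-1, Add(12, -1624))) = Add(2, Mul(-1, -1612)) = Add(2, 1612) = 1614)
Mul(Add(Add(-6986, 21222), N), Add(46301, 33529)) = Mul(Add(Add(-6986, 21222), 1614), Add(46301, 33529)) = Mul(Add(14236, 1614), 79830) = Mul(15850, 79830) = 1265305500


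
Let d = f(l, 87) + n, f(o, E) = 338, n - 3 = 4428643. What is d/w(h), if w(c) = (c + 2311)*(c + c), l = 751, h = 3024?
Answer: 26363/192060 ≈ 0.13726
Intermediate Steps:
n = 4428646 (n = 3 + 4428643 = 4428646)
d = 4428984 (d = 338 + 4428646 = 4428984)
w(c) = 2*c*(2311 + c) (w(c) = (2311 + c)*(2*c) = 2*c*(2311 + c))
d/w(h) = 4428984/((2*3024*(2311 + 3024))) = 4428984/((2*3024*5335)) = 4428984/32266080 = 4428984*(1/32266080) = 26363/192060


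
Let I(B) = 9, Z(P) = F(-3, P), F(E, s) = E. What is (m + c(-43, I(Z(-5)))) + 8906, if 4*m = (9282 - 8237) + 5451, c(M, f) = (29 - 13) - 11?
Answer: 10535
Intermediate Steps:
Z(P) = -3
c(M, f) = 5 (c(M, f) = 16 - 11 = 5)
m = 1624 (m = ((9282 - 8237) + 5451)/4 = (1045 + 5451)/4 = (¼)*6496 = 1624)
(m + c(-43, I(Z(-5)))) + 8906 = (1624 + 5) + 8906 = 1629 + 8906 = 10535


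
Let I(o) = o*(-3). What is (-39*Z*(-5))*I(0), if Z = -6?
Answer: 0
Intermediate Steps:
I(o) = -3*o
(-39*Z*(-5))*I(0) = (-(-234)*(-5))*(-3*0) = -39*30*0 = -1170*0 = 0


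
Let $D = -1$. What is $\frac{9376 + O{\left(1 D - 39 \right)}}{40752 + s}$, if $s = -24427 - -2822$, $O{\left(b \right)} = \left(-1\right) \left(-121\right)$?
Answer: $\frac{9497}{19147} \approx 0.496$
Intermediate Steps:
$O{\left(b \right)} = 121$
$s = -21605$ ($s = -24427 + 2822 = -21605$)
$\frac{9376 + O{\left(1 D - 39 \right)}}{40752 + s} = \frac{9376 + 121}{40752 - 21605} = \frac{9497}{19147}$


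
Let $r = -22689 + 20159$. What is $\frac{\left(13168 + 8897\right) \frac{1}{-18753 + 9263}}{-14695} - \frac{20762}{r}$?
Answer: $\frac{57908639071}{7056450830} \approx 8.2065$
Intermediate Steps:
$r = -2530$
$\frac{\left(13168 + 8897\right) \frac{1}{-18753 + 9263}}{-14695} - \frac{20762}{r} = \frac{\left(13168 + 8897\right) \frac{1}{-18753 + 9263}}{-14695} - \frac{20762}{-2530} = \frac{22065}{-9490} \left(- \frac{1}{14695}\right) - - \frac{10381}{1265} = 22065 \left(- \frac{1}{9490}\right) \left(- \frac{1}{14695}\right) + \frac{10381}{1265} = \left(- \frac{4413}{1898}\right) \left(- \frac{1}{14695}\right) + \frac{10381}{1265} = \frac{4413}{27891110} + \frac{10381}{1265} = \frac{57908639071}{7056450830}$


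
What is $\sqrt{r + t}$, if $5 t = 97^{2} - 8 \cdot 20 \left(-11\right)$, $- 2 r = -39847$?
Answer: $\frac{\sqrt{2215730}}{10} \approx 148.85$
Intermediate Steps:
$r = \frac{39847}{2}$ ($r = \left(- \frac{1}{2}\right) \left(-39847\right) = \frac{39847}{2} \approx 19924.0$)
$t = \frac{11169}{5}$ ($t = \frac{97^{2} - 8 \cdot 20 \left(-11\right)}{5} = \frac{9409 - 160 \left(-11\right)}{5} = \frac{9409 - -1760}{5} = \frac{9409 + 1760}{5} = \frac{1}{5} \cdot 11169 = \frac{11169}{5} \approx 2233.8$)
$\sqrt{r + t} = \sqrt{\frac{39847}{2} + \frac{11169}{5}} = \sqrt{\frac{221573}{10}} = \frac{\sqrt{2215730}}{10}$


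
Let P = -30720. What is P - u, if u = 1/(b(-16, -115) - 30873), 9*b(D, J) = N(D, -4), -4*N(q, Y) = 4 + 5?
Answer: -3793704956/123493 ≈ -30720.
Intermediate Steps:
N(q, Y) = -9/4 (N(q, Y) = -(4 + 5)/4 = -1/4*9 = -9/4)
b(D, J) = -1/4 (b(D, J) = (1/9)*(-9/4) = -1/4)
u = -4/123493 (u = 1/(-1/4 - 30873) = 1/(-123493/4) = -4/123493 ≈ -3.2390e-5)
P - u = -30720 - 1*(-4/123493) = -30720 + 4/123493 = -3793704956/123493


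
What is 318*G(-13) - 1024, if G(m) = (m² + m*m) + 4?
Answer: 107732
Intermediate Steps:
G(m) = 4 + 2*m² (G(m) = (m² + m²) + 4 = 2*m² + 4 = 4 + 2*m²)
318*G(-13) - 1024 = 318*(4 + 2*(-13)²) - 1024 = 318*(4 + 2*169) - 1024 = 318*(4 + 338) - 1024 = 318*342 - 1024 = 108756 - 1024 = 107732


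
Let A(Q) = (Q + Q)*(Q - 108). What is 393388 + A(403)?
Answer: 631158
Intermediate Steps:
A(Q) = 2*Q*(-108 + Q) (A(Q) = (2*Q)*(-108 + Q) = 2*Q*(-108 + Q))
393388 + A(403) = 393388 + 2*403*(-108 + 403) = 393388 + 2*403*295 = 393388 + 237770 = 631158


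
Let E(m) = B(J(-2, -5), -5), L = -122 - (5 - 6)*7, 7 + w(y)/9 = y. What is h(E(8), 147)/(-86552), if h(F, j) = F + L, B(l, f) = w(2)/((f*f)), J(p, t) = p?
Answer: 73/54095 ≈ 0.0013495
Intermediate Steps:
w(y) = -63 + 9*y
B(l, f) = -45/f² (B(l, f) = (-63 + 9*2)/((f*f)) = (-63 + 18)/(f²) = -45/f²)
L = -115 (L = -122 - (-1)*7 = -122 - 1*(-7) = -122 + 7 = -115)
E(m) = -9/5 (E(m) = -45/(-5)² = -45*1/25 = -9/5)
h(F, j) = -115 + F (h(F, j) = F - 115 = -115 + F)
h(E(8), 147)/(-86552) = (-115 - 9/5)/(-86552) = -584/5*(-1/86552) = 73/54095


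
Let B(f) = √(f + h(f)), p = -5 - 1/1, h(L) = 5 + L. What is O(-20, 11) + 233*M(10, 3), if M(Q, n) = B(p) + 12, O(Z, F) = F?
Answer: 2807 + 233*I*√7 ≈ 2807.0 + 616.46*I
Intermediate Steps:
p = -6 (p = -5 - 1*1 = -5 - 1 = -6)
B(f) = √(5 + 2*f) (B(f) = √(f + (5 + f)) = √(5 + 2*f))
M(Q, n) = 12 + I*√7 (M(Q, n) = √(5 + 2*(-6)) + 12 = √(5 - 12) + 12 = √(-7) + 12 = I*√7 + 12 = 12 + I*√7)
O(-20, 11) + 233*M(10, 3) = 11 + 233*(12 + I*√7) = 11 + (2796 + 233*I*√7) = 2807 + 233*I*√7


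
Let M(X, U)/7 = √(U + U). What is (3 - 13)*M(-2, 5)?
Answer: -70*√10 ≈ -221.36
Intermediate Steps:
M(X, U) = 7*√2*√U (M(X, U) = 7*√(U + U) = 7*√(2*U) = 7*(√2*√U) = 7*√2*√U)
(3 - 13)*M(-2, 5) = (3 - 13)*(7*√2*√5) = -70*√10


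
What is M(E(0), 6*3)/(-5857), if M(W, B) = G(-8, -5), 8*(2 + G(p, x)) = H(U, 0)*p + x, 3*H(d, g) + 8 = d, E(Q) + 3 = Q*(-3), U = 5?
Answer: 13/46856 ≈ 0.00027745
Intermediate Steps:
E(Q) = -3 - 3*Q (E(Q) = -3 + Q*(-3) = -3 - 3*Q)
H(d, g) = -8/3 + d/3
G(p, x) = -2 - p/8 + x/8 (G(p, x) = -2 + ((-8/3 + (⅓)*5)*p + x)/8 = -2 + ((-8/3 + 5/3)*p + x)/8 = -2 + (-p + x)/8 = -2 + (x - p)/8 = -2 + (-p/8 + x/8) = -2 - p/8 + x/8)
M(W, B) = -13/8 (M(W, B) = -2 - ⅛*(-8) + (⅛)*(-5) = -2 + 1 - 5/8 = -13/8)
M(E(0), 6*3)/(-5857) = -13/8/(-5857) = -13/8*(-1/5857) = 13/46856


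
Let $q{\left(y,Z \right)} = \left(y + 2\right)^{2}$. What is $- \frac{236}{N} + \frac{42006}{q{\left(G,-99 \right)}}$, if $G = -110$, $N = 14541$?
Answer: $\frac{33780919}{9422568} \approx 3.5851$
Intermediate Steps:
$q{\left(y,Z \right)} = \left(2 + y\right)^{2}$
$- \frac{236}{N} + \frac{42006}{q{\left(G,-99 \right)}} = - \frac{236}{14541} + \frac{42006}{\left(2 - 110\right)^{2}} = \left(-236\right) \frac{1}{14541} + \frac{42006}{\left(-108\right)^{2}} = - \frac{236}{14541} + \frac{42006}{11664} = - \frac{236}{14541} + 42006 \cdot \frac{1}{11664} = - \frac{236}{14541} + \frac{7001}{1944} = \frac{33780919}{9422568}$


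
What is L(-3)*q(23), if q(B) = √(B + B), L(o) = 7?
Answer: 7*√46 ≈ 47.476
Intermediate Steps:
q(B) = √2*√B (q(B) = √(2*B) = √2*√B)
L(-3)*q(23) = 7*(√2*√23) = 7*√46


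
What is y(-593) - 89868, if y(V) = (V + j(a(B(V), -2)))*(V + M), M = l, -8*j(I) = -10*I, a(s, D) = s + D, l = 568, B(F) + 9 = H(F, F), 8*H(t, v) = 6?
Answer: -1195563/16 ≈ -74723.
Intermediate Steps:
H(t, v) = ¾ (H(t, v) = (⅛)*6 = ¾)
B(F) = -33/4 (B(F) = -9 + ¾ = -33/4)
a(s, D) = D + s
j(I) = 5*I/4 (j(I) = -(-5)*I/4 = 5*I/4)
M = 568
y(V) = (568 + V)*(-205/16 + V) (y(V) = (V + 5*(-2 - 33/4)/4)*(V + 568) = (V + (5/4)*(-41/4))*(568 + V) = (V - 205/16)*(568 + V) = (-205/16 + V)*(568 + V) = (568 + V)*(-205/16 + V))
y(-593) - 89868 = (-14555/2 + (-593)² + (8883/16)*(-593)) - 89868 = (-14555/2 + 351649 - 5267619/16) - 89868 = 242325/16 - 89868 = -1195563/16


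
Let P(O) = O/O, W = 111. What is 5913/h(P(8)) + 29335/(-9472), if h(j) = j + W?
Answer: 3295151/66304 ≈ 49.698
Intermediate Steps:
P(O) = 1
h(j) = 111 + j (h(j) = j + 111 = 111 + j)
5913/h(P(8)) + 29335/(-9472) = 5913/(111 + 1) + 29335/(-9472) = 5913/112 + 29335*(-1/9472) = 5913*(1/112) - 29335/9472 = 5913/112 - 29335/9472 = 3295151/66304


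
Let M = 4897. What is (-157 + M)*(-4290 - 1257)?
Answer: -26292780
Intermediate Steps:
(-157 + M)*(-4290 - 1257) = (-157 + 4897)*(-4290 - 1257) = 4740*(-5547) = -26292780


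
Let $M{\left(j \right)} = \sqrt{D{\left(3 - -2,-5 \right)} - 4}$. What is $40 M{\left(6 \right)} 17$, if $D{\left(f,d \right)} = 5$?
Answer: $680$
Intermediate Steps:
$M{\left(j \right)} = 1$ ($M{\left(j \right)} = \sqrt{5 - 4} = \sqrt{1} = 1$)
$40 M{\left(6 \right)} 17 = 40 \cdot 1 \cdot 17 = 40 \cdot 17 = 680$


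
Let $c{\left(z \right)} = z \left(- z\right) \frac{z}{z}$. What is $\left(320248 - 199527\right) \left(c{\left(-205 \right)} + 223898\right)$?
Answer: $21955890433$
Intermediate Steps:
$c{\left(z \right)} = - z^{2}$ ($c{\left(z \right)} = - z^{2} \cdot 1 = - z^{2}$)
$\left(320248 - 199527\right) \left(c{\left(-205 \right)} + 223898\right) = \left(320248 - 199527\right) \left(- \left(-205\right)^{2} + 223898\right) = 120721 \left(\left(-1\right) 42025 + 223898\right) = 120721 \left(-42025 + 223898\right) = 120721 \cdot 181873 = 21955890433$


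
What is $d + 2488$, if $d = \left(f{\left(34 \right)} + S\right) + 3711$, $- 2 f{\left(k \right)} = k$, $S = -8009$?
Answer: $-1827$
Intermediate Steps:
$f{\left(k \right)} = - \frac{k}{2}$
$d = -4315$ ($d = \left(\left(- \frac{1}{2}\right) 34 - 8009\right) + 3711 = \left(-17 - 8009\right) + 3711 = -8026 + 3711 = -4315$)
$d + 2488 = -4315 + 2488 = -1827$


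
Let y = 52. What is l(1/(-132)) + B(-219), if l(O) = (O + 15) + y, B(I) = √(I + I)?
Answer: 8843/132 + I*√438 ≈ 66.992 + 20.928*I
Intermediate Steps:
B(I) = √2*√I (B(I) = √(2*I) = √2*√I)
l(O) = 67 + O (l(O) = (O + 15) + 52 = (15 + O) + 52 = 67 + O)
l(1/(-132)) + B(-219) = (67 + 1/(-132)) + √2*√(-219) = (67 - 1/132) + √2*(I*√219) = 8843/132 + I*√438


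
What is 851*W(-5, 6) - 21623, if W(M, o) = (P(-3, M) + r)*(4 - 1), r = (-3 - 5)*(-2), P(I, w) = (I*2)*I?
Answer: 65179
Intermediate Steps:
P(I, w) = 2*I² (P(I, w) = (2*I)*I = 2*I²)
r = 16 (r = -8*(-2) = 16)
W(M, o) = 102 (W(M, o) = (2*(-3)² + 16)*(4 - 1) = (2*9 + 16)*3 = (18 + 16)*3 = 34*3 = 102)
851*W(-5, 6) - 21623 = 851*102 - 21623 = 86802 - 21623 = 65179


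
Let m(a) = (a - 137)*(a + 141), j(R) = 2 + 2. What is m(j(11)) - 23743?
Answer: -43028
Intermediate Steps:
j(R) = 4
m(a) = (-137 + a)*(141 + a)
m(j(11)) - 23743 = (-19317 + 4**2 + 4*4) - 23743 = (-19317 + 16 + 16) - 23743 = -19285 - 23743 = -43028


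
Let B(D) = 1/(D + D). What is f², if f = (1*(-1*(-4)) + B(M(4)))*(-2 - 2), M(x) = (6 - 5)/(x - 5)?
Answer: 196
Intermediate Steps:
M(x) = 1/(-5 + x)
B(D) = 1/(2*D)
f = -14 (f = (1*(-1*(-4)) + 1/(2*(1/(-5 + 4))))*(-2 - 2) = (1*4 + 1/(2*(1/(-1))))*(-4) = (4 + (½)/(-1))*(-4) = (4 + (½)*(-1))*(-4) = (4 - ½)*(-4) = (7/2)*(-4) = -14)
f² = (-14)² = 196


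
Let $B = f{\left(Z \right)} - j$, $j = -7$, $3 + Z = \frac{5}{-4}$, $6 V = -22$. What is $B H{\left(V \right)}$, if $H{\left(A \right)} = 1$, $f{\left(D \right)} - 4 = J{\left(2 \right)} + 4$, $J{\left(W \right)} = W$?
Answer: $17$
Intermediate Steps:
$V = - \frac{11}{3}$ ($V = \frac{1}{6} \left(-22\right) = - \frac{11}{3} \approx -3.6667$)
$Z = - \frac{17}{4}$ ($Z = -3 + \frac{5}{-4} = -3 + 5 \left(- \frac{1}{4}\right) = -3 - \frac{5}{4} = - \frac{17}{4} \approx -4.25$)
$f{\left(D \right)} = 10$ ($f{\left(D \right)} = 4 + \left(2 + 4\right) = 4 + 6 = 10$)
$B = 17$ ($B = 10 - -7 = 10 + 7 = 17$)
$B H{\left(V \right)} = 17 \cdot 1 = 17$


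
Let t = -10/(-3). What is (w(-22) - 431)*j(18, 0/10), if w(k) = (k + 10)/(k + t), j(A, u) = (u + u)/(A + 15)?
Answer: 0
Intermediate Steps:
j(A, u) = 2*u/(15 + A) (j(A, u) = (2*u)/(15 + A) = 2*u/(15 + A))
t = 10/3 (t = -10*(-⅓) = 10/3 ≈ 3.3333)
w(k) = (10 + k)/(10/3 + k) (w(k) = (k + 10)/(k + 10/3) = (10 + k)/(10/3 + k))
(w(-22) - 431)*j(18, 0/10) = (3*(10 - 22)/(10 + 3*(-22)) - 431)*(2*(0/10)/(15 + 18)) = (3*(-12)/(10 - 66) - 431)*(2*(0*(⅒))/33) = (3*(-12)/(-56) - 431)*(2*0*(1/33)) = (3*(-1/56)*(-12) - 431)*0 = (9/14 - 431)*0 = -6025/14*0 = 0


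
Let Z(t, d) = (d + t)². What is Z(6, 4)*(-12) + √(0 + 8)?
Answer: -1200 + 2*√2 ≈ -1197.2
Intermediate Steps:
Z(6, 4)*(-12) + √(0 + 8) = (4 + 6)²*(-12) + √(0 + 8) = 10²*(-12) + √8 = 100*(-12) + 2*√2 = -1200 + 2*√2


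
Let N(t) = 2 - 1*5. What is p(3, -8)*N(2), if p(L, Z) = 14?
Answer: -42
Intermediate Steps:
N(t) = -3 (N(t) = 2 - 5 = -3)
p(3, -8)*N(2) = 14*(-3) = -42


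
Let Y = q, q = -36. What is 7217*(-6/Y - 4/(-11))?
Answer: 252595/66 ≈ 3827.2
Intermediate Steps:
Y = -36
7217*(-6/Y - 4/(-11)) = 7217*(-6/(-36) - 4/(-11)) = 7217*(-6*(-1/36) - 4*(-1/11)) = 7217*(⅙ + 4/11) = 7217*(35/66) = 252595/66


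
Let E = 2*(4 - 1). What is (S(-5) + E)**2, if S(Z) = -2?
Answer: 16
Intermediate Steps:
E = 6 (E = 2*3 = 6)
(S(-5) + E)**2 = (-2 + 6)**2 = 4**2 = 16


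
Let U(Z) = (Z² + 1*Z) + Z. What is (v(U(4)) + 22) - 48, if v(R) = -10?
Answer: -36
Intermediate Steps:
U(Z) = Z² + 2*Z (U(Z) = (Z² + Z) + Z = (Z + Z²) + Z = Z² + 2*Z)
(v(U(4)) + 22) - 48 = (-10 + 22) - 48 = 12 - 48 = -36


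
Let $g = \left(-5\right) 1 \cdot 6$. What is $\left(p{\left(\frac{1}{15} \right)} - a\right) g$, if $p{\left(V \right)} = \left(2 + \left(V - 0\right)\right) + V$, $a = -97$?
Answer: $-2974$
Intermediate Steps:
$p{\left(V \right)} = 2 + 2 V$ ($p{\left(V \right)} = \left(2 + \left(V + 0\right)\right) + V = \left(2 + V\right) + V = 2 + 2 V$)
$g = -30$ ($g = \left(-5\right) 6 = -30$)
$\left(p{\left(\frac{1}{15} \right)} - a\right) g = \left(\left(2 + \frac{2}{15}\right) - -97\right) \left(-30\right) = \left(\left(2 + 2 \cdot \frac{1}{15}\right) + 97\right) \left(-30\right) = \left(\left(2 + \frac{2}{15}\right) + 97\right) \left(-30\right) = \left(\frac{32}{15} + 97\right) \left(-30\right) = \frac{1487}{15} \left(-30\right) = -2974$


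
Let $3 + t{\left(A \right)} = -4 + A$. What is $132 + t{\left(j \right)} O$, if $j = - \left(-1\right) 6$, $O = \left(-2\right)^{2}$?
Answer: $128$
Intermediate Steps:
$O = 4$
$j = 6$ ($j = \left(-1\right) \left(-6\right) = 6$)
$t{\left(A \right)} = -7 + A$ ($t{\left(A \right)} = -3 + \left(-4 + A\right) = -7 + A$)
$132 + t{\left(j \right)} O = 132 + \left(-7 + 6\right) 4 = 132 - 4 = 128$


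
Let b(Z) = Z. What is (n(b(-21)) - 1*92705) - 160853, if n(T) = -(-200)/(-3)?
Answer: -760874/3 ≈ -2.5362e+5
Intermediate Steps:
n(T) = -200/3 (n(T) = -(-200)*(-1)/3 = -50*4/3 = -200/3)
(n(b(-21)) - 1*92705) - 160853 = (-200/3 - 1*92705) - 160853 = (-200/3 - 92705) - 160853 = -278315/3 - 160853 = -760874/3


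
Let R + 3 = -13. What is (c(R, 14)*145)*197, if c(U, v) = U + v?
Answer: -57130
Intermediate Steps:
R = -16 (R = -3 - 13 = -16)
(c(R, 14)*145)*197 = ((-16 + 14)*145)*197 = -2*145*197 = -290*197 = -57130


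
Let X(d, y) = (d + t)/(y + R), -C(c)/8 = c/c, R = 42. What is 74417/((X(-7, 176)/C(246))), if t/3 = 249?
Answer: -32445812/185 ≈ -1.7538e+5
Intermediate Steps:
t = 747 (t = 3*249 = 747)
C(c) = -8 (C(c) = -8*c/c = -8*1 = -8)
X(d, y) = (747 + d)/(42 + y) (X(d, y) = (d + 747)/(y + 42) = (747 + d)/(42 + y))
74417/((X(-7, 176)/C(246))) = 74417/((((747 - 7)/(42 + 176))/(-8))) = 74417/(((740/218)*(-1/8))) = 74417/((((1/218)*740)*(-1/8))) = 74417/(((370/109)*(-1/8))) = 74417/(-185/436) = 74417*(-436/185) = -32445812/185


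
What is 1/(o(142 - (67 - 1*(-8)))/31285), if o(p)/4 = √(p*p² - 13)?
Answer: 6257*√12030/48120 ≈ 14.262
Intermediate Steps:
o(p) = 4*√(-13 + p³) (o(p) = 4*√(p*p² - 13) = 4*√(p³ - 13) = 4*√(-13 + p³))
1/(o(142 - (67 - 1*(-8)))/31285) = 1/((4*√(-13 + (142 - (67 - 1*(-8)))³))/31285) = 1/((4*√(-13 + (142 - (67 + 8))³))*(1/31285)) = 1/((4*√(-13 + (142 - 1*75)³))*(1/31285)) = 1/((4*√(-13 + (142 - 75)³))*(1/31285)) = 1/((4*√(-13 + 67³))*(1/31285)) = 1/((4*√(-13 + 300763))*(1/31285)) = 1/((4*√300750)*(1/31285)) = 1/((4*(5*√12030))*(1/31285)) = 1/((20*√12030)*(1/31285)) = 1/(4*√12030/6257) = 6257*√12030/48120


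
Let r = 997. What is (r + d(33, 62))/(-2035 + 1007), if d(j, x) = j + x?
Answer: -273/257 ≈ -1.0623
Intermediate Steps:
(r + d(33, 62))/(-2035 + 1007) = (997 + (33 + 62))/(-2035 + 1007) = (997 + 95)/(-1028) = 1092*(-1/1028) = -273/257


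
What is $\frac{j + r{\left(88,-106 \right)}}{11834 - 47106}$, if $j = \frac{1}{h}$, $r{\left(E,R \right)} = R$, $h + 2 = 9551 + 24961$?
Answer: $\frac{3658059}{1217236720} \approx 0.0030052$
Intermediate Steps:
$h = 34510$ ($h = -2 + \left(9551 + 24961\right) = -2 + 34512 = 34510$)
$j = \frac{1}{34510} \approx 2.8977 \cdot 10^{-5}$
$\frac{j + r{\left(88,-106 \right)}}{11834 - 47106} = \frac{\frac{1}{34510} - 106}{11834 - 47106} = - \frac{3658059}{34510 \left(-35272\right)} = \left(- \frac{3658059}{34510}\right) \left(- \frac{1}{35272}\right) = \frac{3658059}{1217236720}$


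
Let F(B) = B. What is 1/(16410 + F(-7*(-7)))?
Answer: 1/16459 ≈ 6.0757e-5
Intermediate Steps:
1/(16410 + F(-7*(-7))) = 1/(16410 - 7*(-7)) = 1/(16410 + 49) = 1/16459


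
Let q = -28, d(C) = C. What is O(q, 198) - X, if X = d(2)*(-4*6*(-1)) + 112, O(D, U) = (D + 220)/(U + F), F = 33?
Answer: -12256/77 ≈ -159.17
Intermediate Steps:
O(D, U) = (220 + D)/(33 + U) (O(D, U) = (D + 220)/(U + 33) = (220 + D)/(33 + U))
X = 160 (X = 2*(-4*6*(-1)) + 112 = 2*(-24*(-1)) + 112 = 2*24 + 112 = 48 + 112 = 160)
O(q, 198) - X = (220 - 28)/(33 + 198) - 1*160 = 192/231 - 160 = (1/231)*192 - 160 = 64/77 - 160 = -12256/77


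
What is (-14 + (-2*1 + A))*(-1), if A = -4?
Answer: 20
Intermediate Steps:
(-14 + (-2*1 + A))*(-1) = (-14 + (-2*1 - 4))*(-1) = (-14 + (-2 - 4))*(-1) = (-14 - 6)*(-1) = -20*(-1) = 20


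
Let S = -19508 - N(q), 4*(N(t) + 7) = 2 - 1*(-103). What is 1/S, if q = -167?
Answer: -4/78109 ≈ -5.1210e-5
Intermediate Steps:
N(t) = 77/4 (N(t) = -7 + (2 - 1*(-103))/4 = -7 + (2 + 103)/4 = -7 + (1/4)*105 = -7 + 105/4 = 77/4)
S = -78109/4 (S = -19508 - 1*77/4 = -19508 - 77/4 = -78109/4 ≈ -19527.)
1/S = 1/(-78109/4) = -4/78109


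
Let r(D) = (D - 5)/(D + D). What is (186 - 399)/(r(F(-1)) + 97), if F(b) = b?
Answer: -213/100 ≈ -2.1300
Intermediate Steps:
r(D) = (-5 + D)/(2*D) (r(D) = (-5 + D)/((2*D)) = (-5 + D)*(1/(2*D)) = (-5 + D)/(2*D))
(186 - 399)/(r(F(-1)) + 97) = (186 - 399)/((½)*(-5 - 1)/(-1) + 97) = -213/((½)*(-1)*(-6) + 97) = -213/(3 + 97) = -213/100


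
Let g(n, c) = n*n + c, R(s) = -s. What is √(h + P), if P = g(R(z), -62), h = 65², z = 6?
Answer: √4199 ≈ 64.800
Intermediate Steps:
h = 4225
g(n, c) = c + n² (g(n, c) = n² + c = c + n²)
P = -26 (P = -62 + (-1*6)² = -62 + (-6)² = -62 + 36 = -26)
√(h + P) = √(4225 - 26) = √4199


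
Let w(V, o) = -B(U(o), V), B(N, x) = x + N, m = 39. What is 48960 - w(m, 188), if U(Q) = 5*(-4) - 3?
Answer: 48976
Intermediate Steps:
U(Q) = -23 (U(Q) = -20 - 3 = -23)
B(N, x) = N + x
w(V, o) = 23 - V (w(V, o) = -(-23 + V) = 23 - V)
48960 - w(m, 188) = 48960 - (23 - 1*39) = 48960 - (23 - 39) = 48960 - 1*(-16) = 48960 + 16 = 48976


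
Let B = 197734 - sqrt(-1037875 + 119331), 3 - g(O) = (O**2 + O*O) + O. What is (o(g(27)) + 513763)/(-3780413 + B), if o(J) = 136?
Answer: -1841135155421/12835589735585 + 2055596*I*sqrt(57409)/12835589735585 ≈ -0.14344 + 3.8372e-5*I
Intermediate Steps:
g(O) = 3 - O - 2*O**2 (g(O) = 3 - ((O**2 + O*O) + O) = 3 - ((O**2 + O**2) + O) = 3 - (2*O**2 + O) = 3 - (O + 2*O**2) = 3 + (-O - 2*O**2) = 3 - O - 2*O**2)
B = 197734 - 4*I*sqrt(57409) (B = 197734 - sqrt(-918544) = 197734 - 4*I*sqrt(57409) ≈ 1.9773e+5 - 958.41*I)
(o(g(27)) + 513763)/(-3780413 + B) = (136 + 513763)/(-3780413 + (197734 - 4*I*sqrt(57409))) = 513899/(-3582679 - 4*I*sqrt(57409))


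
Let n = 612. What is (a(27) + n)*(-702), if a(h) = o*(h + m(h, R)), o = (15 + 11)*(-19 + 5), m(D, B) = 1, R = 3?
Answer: 6725160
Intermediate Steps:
o = -364 (o = 26*(-14) = -364)
a(h) = -364 - 364*h (a(h) = -364*(h + 1) = -364*(1 + h) = -364 - 364*h)
(a(27) + n)*(-702) = ((-364 - 364*27) + 612)*(-702) = ((-364 - 9828) + 612)*(-702) = (-10192 + 612)*(-702) = -9580*(-702) = 6725160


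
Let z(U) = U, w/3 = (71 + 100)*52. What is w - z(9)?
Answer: 26667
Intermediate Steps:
w = 26676 (w = 3*((71 + 100)*52) = 3*(171*52) = 3*8892 = 26676)
w - z(9) = 26676 - 1*9 = 26676 - 9 = 26667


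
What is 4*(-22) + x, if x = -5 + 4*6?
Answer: -69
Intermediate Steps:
x = 19 (x = -5 + 24 = 19)
4*(-22) + x = 4*(-22) + 19 = -88 + 19 = -69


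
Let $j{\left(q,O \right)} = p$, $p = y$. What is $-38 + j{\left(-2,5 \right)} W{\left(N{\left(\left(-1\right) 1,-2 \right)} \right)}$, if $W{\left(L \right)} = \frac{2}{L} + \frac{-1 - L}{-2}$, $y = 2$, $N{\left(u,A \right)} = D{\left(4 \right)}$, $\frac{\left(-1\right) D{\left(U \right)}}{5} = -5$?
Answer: $- \frac{296}{25} \approx -11.84$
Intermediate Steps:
$D{\left(U \right)} = 25$ ($D{\left(U \right)} = \left(-5\right) \left(-5\right) = 25$)
$N{\left(u,A \right)} = 25$
$p = 2$
$W{\left(L \right)} = \frac{1}{2} + \frac{L}{2} + \frac{2}{L}$ ($W{\left(L \right)} = \frac{2}{L} + \left(-1 - L\right) \left(- \frac{1}{2}\right) = \frac{2}{L} + \left(\frac{1}{2} + \frac{L}{2}\right) = \frac{1}{2} + \frac{L}{2} + \frac{2}{L}$)
$j{\left(q,O \right)} = 2$
$-38 + j{\left(-2,5 \right)} W{\left(N{\left(\left(-1\right) 1,-2 \right)} \right)} = -38 + 2 \frac{4 + 25 \left(1 + 25\right)}{2 \cdot 25} = -38 + 2 \cdot \frac{1}{2} \cdot \frac{1}{25} \left(4 + 25 \cdot 26\right) = -38 + 2 \cdot \frac{1}{2} \cdot \frac{1}{25} \left(4 + 650\right) = -38 + 2 \cdot \frac{1}{2} \cdot \frac{1}{25} \cdot 654 = -38 + 2 \cdot \frac{327}{25} = -38 + \frac{654}{25} = - \frac{296}{25}$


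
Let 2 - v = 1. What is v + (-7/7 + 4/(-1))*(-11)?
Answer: 56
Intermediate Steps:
v = 1 (v = 2 - 1*1 = 2 - 1 = 1)
v + (-7/7 + 4/(-1))*(-11) = 1 + (-7/7 + 4/(-1))*(-11) = 1 + (-7*⅐ + 4*(-1))*(-11) = 1 + (-1 - 4)*(-11) = 1 - 5*(-11) = 1 + 55 = 56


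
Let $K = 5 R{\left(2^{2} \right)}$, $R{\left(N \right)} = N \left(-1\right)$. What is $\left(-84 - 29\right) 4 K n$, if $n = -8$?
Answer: $-72320$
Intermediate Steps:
$R{\left(N \right)} = - N$
$K = -20$ ($K = 5 \left(- 2^{2}\right) = 5 \left(\left(-1\right) 4\right) = 5 \left(-4\right) = -20$)
$\left(-84 - 29\right) 4 K n = \left(-84 - 29\right) 4 \left(-20\right) \left(-8\right) = \left(-84 - 29\right) \left(\left(-80\right) \left(-8\right)\right) = \left(-113\right) 640 = -72320$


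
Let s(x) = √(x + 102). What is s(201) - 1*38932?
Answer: -38932 + √303 ≈ -38915.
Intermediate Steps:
s(x) = √(102 + x)
s(201) - 1*38932 = √(102 + 201) - 1*38932 = √303 - 38932 = -38932 + √303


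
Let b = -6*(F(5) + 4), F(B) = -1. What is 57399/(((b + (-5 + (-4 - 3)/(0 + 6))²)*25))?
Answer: 2066364/18025 ≈ 114.64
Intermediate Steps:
b = -18 (b = -6*(-1 + 4) = -6*3 = -18)
57399/(((b + (-5 + (-4 - 3)/(0 + 6))²)*25)) = 57399/(((-18 + (-5 + (-4 - 3)/(0 + 6))²)*25)) = 57399/(((-18 + (-5 - 7/6)²)*25)) = 57399/(((-18 + (-37/6)²)*25)) = 57399/(((-18 + 1369/36)*25)) = 57399/(((721/36)*25)) = 57399/(18025/36) = 57399*(36/18025) = 2066364/18025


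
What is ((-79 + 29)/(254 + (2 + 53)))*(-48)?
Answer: 800/103 ≈ 7.7670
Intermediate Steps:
((-79 + 29)/(254 + (2 + 53)))*(-48) = -50/(254 + 55)*(-48) = -50/309*(-48) = 800/103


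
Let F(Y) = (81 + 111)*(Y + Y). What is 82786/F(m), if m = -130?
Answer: -41393/24960 ≈ -1.6584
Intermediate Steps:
F(Y) = 384*Y (F(Y) = 192*(2*Y) = 384*Y)
82786/F(m) = 82786/((384*(-130))) = 82786/(-49920) = 82786*(-1/49920) = -41393/24960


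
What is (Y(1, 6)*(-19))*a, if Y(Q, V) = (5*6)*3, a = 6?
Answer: -10260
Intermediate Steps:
Y(Q, V) = 90 (Y(Q, V) = 30*3 = 90)
(Y(1, 6)*(-19))*a = (90*(-19))*6 = -1710*6 = -10260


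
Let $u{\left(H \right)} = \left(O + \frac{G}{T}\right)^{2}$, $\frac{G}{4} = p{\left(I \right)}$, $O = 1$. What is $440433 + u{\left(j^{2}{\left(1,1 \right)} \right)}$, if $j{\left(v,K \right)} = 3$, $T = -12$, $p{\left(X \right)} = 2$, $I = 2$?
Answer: $\frac{3963898}{9} \approx 4.4043 \cdot 10^{5}$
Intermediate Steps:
$G = 8$ ($G = 4 \cdot 2 = 8$)
$u{\left(H \right)} = \frac{1}{9}$ ($u{\left(H \right)} = \left(1 + \frac{8}{-12}\right)^{2} = \left(1 + 8 \left(- \frac{1}{12}\right)\right)^{2} = \left(1 - \frac{2}{3}\right)^{2} = \left(\frac{1}{3}\right)^{2} = \frac{1}{9}$)
$440433 + u{\left(j^{2}{\left(1,1 \right)} \right)} = 440433 + \frac{1}{9} = \frac{3963898}{9}$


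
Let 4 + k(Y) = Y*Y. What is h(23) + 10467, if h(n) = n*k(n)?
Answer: 22542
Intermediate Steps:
k(Y) = -4 + Y**2 (k(Y) = -4 + Y*Y = -4 + Y**2)
h(n) = n*(-4 + n**2)
h(23) + 10467 = 23*(-4 + 23**2) + 10467 = 23*(-4 + 529) + 10467 = 23*525 + 10467 = 12075 + 10467 = 22542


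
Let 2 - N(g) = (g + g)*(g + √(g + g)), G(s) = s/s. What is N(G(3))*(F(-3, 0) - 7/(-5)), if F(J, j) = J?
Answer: 16*√2/5 ≈ 4.5255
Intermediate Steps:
G(s) = 1
N(g) = 2 - 2*g*(g + √2*√g) (N(g) = 2 - (g + g)*(g + √(g + g)) = 2 - 2*g*(g + √(2*g)) = 2 - 2*g*(g + √2*√g))
N(G(3))*(F(-3, 0) - 7/(-5)) = (2 - 2*1² - 2*√2*1^(3/2))*(-3 - 7/(-5)) = (2 - 2*1 - 2*√2*1)*(-3 - 7*(-⅕)) = (2 - 2 - 2*√2)*(-3 + 7/5) = -2*√2*(-8/5) = 16*√2/5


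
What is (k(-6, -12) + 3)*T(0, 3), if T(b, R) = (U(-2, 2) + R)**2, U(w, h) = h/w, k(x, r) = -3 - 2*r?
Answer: 96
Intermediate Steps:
T(b, R) = (-1 + R)**2 (T(b, R) = (2/(-2) + R)**2 = (2*(-1/2) + R)**2 = (-1 + R)**2)
(k(-6, -12) + 3)*T(0, 3) = ((-3 - 2*(-12)) + 3)*(-1 + 3)**2 = ((-3 + 24) + 3)*2**2 = (21 + 3)*4 = 24*4 = 96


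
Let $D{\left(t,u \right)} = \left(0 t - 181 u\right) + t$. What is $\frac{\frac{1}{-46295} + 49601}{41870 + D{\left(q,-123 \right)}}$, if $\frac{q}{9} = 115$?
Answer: $\frac{1148139147}{1508476280} \approx 0.76113$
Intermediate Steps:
$q = 1035$ ($q = 9 \cdot 115 = 1035$)
$D{\left(t,u \right)} = t - 181 u$ ($D{\left(t,u \right)} = \left(0 - 181 u\right) + t = - 181 u + t = t - 181 u$)
$\frac{\frac{1}{-46295} + 49601}{41870 + D{\left(q,-123 \right)}} = \frac{\frac{1}{-46295} + 49601}{41870 + \left(1035 - -22263\right)} = \frac{- \frac{1}{46295} + 49601}{41870 + \left(1035 + 22263\right)} = \frac{2296278294}{46295 \left(41870 + 23298\right)} = \frac{2296278294}{46295 \cdot 65168} = \frac{2296278294}{46295} \cdot \frac{1}{65168} = \frac{1148139147}{1508476280}$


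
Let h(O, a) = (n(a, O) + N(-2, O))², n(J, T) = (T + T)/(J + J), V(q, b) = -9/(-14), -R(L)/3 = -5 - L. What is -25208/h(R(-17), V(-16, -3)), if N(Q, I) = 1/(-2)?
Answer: -100832/12769 ≈ -7.8966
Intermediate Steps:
R(L) = 15 + 3*L (R(L) = -3*(-5 - L) = 15 + 3*L)
V(q, b) = 9/14 (V(q, b) = -9*(-1/14) = 9/14)
N(Q, I) = -½
n(J, T) = T/J (n(J, T) = (2*T)/((2*J)) = (2*T)*(1/(2*J)) = T/J)
h(O, a) = (-½ + O/a)² (h(O, a) = (O/a - ½)² = (-½ + O/a)²)
-25208/h(R(-17), V(-16, -3)) = -25208*81/(49*(-1*9/14 + 2*(15 + 3*(-17)))²) = -25208*81/(49*(-9/14 + 2*(15 - 51))²) = -25208*81/(49*(-9/14 + 2*(-36))²) = -25208*81/(49*(-9/14 - 72)²) = -25208/((¼)*(196/81)*(-1017/14)²) = -25208/((¼)*(196/81)*(1034289/196)) = -25208/12769/4 = -25208*4/12769 = -100832/12769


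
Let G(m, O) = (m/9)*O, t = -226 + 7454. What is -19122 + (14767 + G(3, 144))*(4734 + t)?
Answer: 177197908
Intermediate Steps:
t = 7228
G(m, O) = O*m/9 (G(m, O) = (m*(⅑))*O = (m/9)*O = O*m/9)
-19122 + (14767 + G(3, 144))*(4734 + t) = -19122 + (14767 + (⅑)*144*3)*(4734 + 7228) = -19122 + (14767 + 48)*11962 = -19122 + 14815*11962 = -19122 + 177217030 = 177197908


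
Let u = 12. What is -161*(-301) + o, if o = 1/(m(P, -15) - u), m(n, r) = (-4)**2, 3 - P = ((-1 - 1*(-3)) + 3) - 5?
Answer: 193845/4 ≈ 48461.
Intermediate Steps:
P = 3 (P = 3 - (((-1 - 1*(-3)) + 3) - 5) = 3 - (((-1 + 3) + 3) - 5) = 3 - ((2 + 3) - 5) = 3 - (5 - 5) = 3 - 1*0 = 3 + 0 = 3)
m(n, r) = 16
o = 1/4 (o = 1/(16 - 1*12) = 1/(16 - 12) = 1/4 ≈ 0.25000)
-161*(-301) + o = -161*(-301) + 1/4 = 48461 + 1/4 = 193845/4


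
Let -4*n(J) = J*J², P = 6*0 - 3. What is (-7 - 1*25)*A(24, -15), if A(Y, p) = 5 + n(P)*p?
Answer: 3080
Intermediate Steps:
P = -3 (P = 0 - 3 = -3)
n(J) = -J³/4 (n(J) = -J*J²/4 = -J³/4)
A(Y, p) = 5 + 27*p/4 (A(Y, p) = 5 + (-¼*(-3)³)*p = 5 + (-¼*(-27))*p = 5 + 27*p/4)
(-7 - 1*25)*A(24, -15) = (-7 - 1*25)*(5 + (27/4)*(-15)) = (-7 - 25)*(5 - 405/4) = -32*(-385/4) = 3080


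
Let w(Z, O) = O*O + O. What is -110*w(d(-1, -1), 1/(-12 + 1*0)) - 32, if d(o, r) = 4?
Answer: -1699/72 ≈ -23.597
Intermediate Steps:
w(Z, O) = O + O² (w(Z, O) = O² + O = O + O²)
-110*w(d(-1, -1), 1/(-12 + 1*0)) - 32 = -110*(1 + 1/(-12 + 1*0))/(-12 + 1*0) - 32 = -110*(1 + 1/(-12 + 0))/(-12 + 0) - 32 = -110*(1 + 1/(-12))/(-12) - 32 = -(-55)*(1 - 1/12)/6 - 32 = -(-55)*11/(6*12) - 32 = -110*(-11/144) - 32 = 605/72 - 32 = -1699/72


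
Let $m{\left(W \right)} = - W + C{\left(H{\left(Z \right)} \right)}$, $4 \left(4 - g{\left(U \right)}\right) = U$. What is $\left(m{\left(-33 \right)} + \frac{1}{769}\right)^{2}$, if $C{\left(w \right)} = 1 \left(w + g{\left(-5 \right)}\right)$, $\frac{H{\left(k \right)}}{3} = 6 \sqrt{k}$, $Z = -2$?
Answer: $\frac{7712880073}{9461776} + \frac{1058949 i \sqrt{2}}{769} \approx 815.16 + 1947.4 i$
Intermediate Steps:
$g{\left(U \right)} = 4 - \frac{U}{4}$
$H{\left(k \right)} = 18 \sqrt{k}$ ($H{\left(k \right)} = 3 \cdot 6 \sqrt{k} = 18 \sqrt{k}$)
$C{\left(w \right)} = \frac{21}{4} + w$ ($C{\left(w \right)} = 1 \left(w + \left(4 - - \frac{5}{4}\right)\right) = 1 \left(w + \left(4 + \frac{5}{4}\right)\right) = 1 \left(w + \frac{21}{4}\right) = 1 \left(\frac{21}{4} + w\right) = \frac{21}{4} + w$)
$m{\left(W \right)} = \frac{21}{4} - W + 18 i \sqrt{2}$ ($m{\left(W \right)} = - W + \left(\frac{21}{4} + 18 \sqrt{-2}\right) = - W + \left(\frac{21}{4} + 18 i \sqrt{2}\right) = \frac{21}{4} - W + 18 i \sqrt{2}$)
$\left(m{\left(-33 \right)} + \frac{1}{769}\right)^{2} = \left(\left(\frac{21}{4} - -33 + 18 i \sqrt{2}\right) + \frac{1}{769}\right)^{2} = \left(\left(\frac{21}{4} + 33 + 18 i \sqrt{2}\right) + \frac{1}{769}\right)^{2} = \left(\left(\frac{153}{4} + 18 i \sqrt{2}\right) + \frac{1}{769}\right)^{2} = \left(\frac{117661}{3076} + 18 i \sqrt{2}\right)^{2}$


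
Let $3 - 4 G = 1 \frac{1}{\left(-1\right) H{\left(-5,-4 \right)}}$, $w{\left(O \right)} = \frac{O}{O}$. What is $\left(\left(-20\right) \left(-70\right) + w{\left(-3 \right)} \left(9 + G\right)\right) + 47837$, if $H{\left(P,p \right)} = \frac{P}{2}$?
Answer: $\frac{984933}{20} \approx 49247.0$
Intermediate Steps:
$H{\left(P,p \right)} = \frac{P}{2}$ ($H{\left(P,p \right)} = P \frac{1}{2} = \frac{P}{2}$)
$w{\left(O \right)} = 1$
$G = \frac{13}{20}$ ($G = \frac{3}{4} - \frac{1 \frac{1}{\left(-1\right) \frac{1}{2} \left(-5\right)}}{4} = \frac{3}{4} - \frac{1 \frac{1}{\left(-1\right) \left(- \frac{5}{2}\right)}}{4} = \frac{3}{4} - \frac{1 \frac{1}{\frac{5}{2}}}{4} = \frac{3}{4} - \frac{1 \cdot \frac{2}{5}}{4} = \frac{3}{4} - \frac{1}{10} = \frac{13}{20} \approx 0.65$)
$\left(\left(-20\right) \left(-70\right) + w{\left(-3 \right)} \left(9 + G\right)\right) + 47837 = \left(\left(-20\right) \left(-70\right) + 1 \left(9 + \frac{13}{20}\right)\right) + 47837 = \left(1400 + 1 \cdot \frac{193}{20}\right) + 47837 = \left(1400 + \frac{193}{20}\right) + 47837 = \frac{28193}{20} + 47837 = \frac{984933}{20}$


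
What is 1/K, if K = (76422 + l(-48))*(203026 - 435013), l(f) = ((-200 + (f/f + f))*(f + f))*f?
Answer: 1/246313125198 ≈ 4.0599e-12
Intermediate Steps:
l(f) = 2*f²*(-199 + f) (l(f) = ((-200 + (1 + f))*(2*f))*f = ((-199 + f)*(2*f))*f = (2*f*(-199 + f))*f = 2*f²*(-199 + f))
K = 246313125198 (K = (76422 + 2*(-48)²*(-199 - 48))*(203026 - 435013) = (76422 + 2*2304*(-247))*(-231987) = (76422 - 1138176)*(-231987) = -1061754*(-231987) = 246313125198)
1/K = 1/246313125198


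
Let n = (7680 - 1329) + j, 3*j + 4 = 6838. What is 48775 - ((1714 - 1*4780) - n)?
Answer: 60470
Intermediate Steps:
j = 2278 (j = -4/3 + (⅓)*6838 = -4/3 + 6838/3 = 2278)
n = 8629 (n = (7680 - 1329) + 2278 = 6351 + 2278 = 8629)
48775 - ((1714 - 1*4780) - n) = 48775 - ((1714 - 1*4780) - 1*8629) = 48775 - ((1714 - 4780) - 8629) = 48775 - (-3066 - 8629) = 48775 - 1*(-11695) = 48775 + 11695 = 60470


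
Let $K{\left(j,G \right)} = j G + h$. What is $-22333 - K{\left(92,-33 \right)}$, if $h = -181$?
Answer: $-19116$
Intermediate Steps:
$K{\left(j,G \right)} = -181 + G j$ ($K{\left(j,G \right)} = j G - 181 = G j - 181 = -181 + G j$)
$-22333 - K{\left(92,-33 \right)} = -22333 - \left(-181 - 3036\right) = -22333 - -3217 = -22333 + 3217 = -19116$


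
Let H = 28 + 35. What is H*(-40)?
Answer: -2520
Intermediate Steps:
H = 63
H*(-40) = 63*(-40) = -2520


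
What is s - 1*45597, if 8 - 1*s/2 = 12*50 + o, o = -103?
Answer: -46575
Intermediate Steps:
s = -978 (s = 16 - 2*(12*50 - 103) = 16 - 2*(600 - 103) = 16 - 2*497 = 16 - 994 = -978)
s - 1*45597 = -978 - 1*45597 = -978 - 45597 = -46575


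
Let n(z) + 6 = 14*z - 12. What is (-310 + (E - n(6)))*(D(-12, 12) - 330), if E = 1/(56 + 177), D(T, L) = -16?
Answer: 30312022/233 ≈ 1.3009e+5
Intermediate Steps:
E = 1/233 ≈ 0.0042918
n(z) = -18 + 14*z (n(z) = -6 + (14*z - 12) = -6 + (-12 + 14*z) = -18 + 14*z)
(-310 + (E - n(6)))*(D(-12, 12) - 330) = (-310 + (1/233 - (-18 + 14*6)))*(-16 - 330) = (-310 + (1/233 - (-18 + 84)))*(-346) = (-310 + (1/233 - 1*66))*(-346) = (-310 + (1/233 - 66))*(-346) = (-310 - 15377/233)*(-346) = -87607/233*(-346) = 30312022/233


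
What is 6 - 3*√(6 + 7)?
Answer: 6 - 3*√13 ≈ -4.8167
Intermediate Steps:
6 - 3*√(6 + 7) = 6 - 3*√13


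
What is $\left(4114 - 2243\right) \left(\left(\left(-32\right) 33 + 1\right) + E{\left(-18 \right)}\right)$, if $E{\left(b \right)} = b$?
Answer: $-2007583$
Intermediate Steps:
$\left(4114 - 2243\right) \left(\left(\left(-32\right) 33 + 1\right) + E{\left(-18 \right)}\right) = \left(4114 - 2243\right) \left(\left(\left(-32\right) 33 + 1\right) - 18\right) = 1871 \left(\left(-1056 + 1\right) - 18\right) = 1871 \left(-1055 - 18\right) = 1871 \left(-1073\right) = -2007583$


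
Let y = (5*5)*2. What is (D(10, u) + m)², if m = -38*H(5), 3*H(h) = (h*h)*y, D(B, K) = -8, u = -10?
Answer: 2258530576/9 ≈ 2.5095e+8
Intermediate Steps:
y = 50 (y = 25*2 = 50)
H(h) = 50*h²/3 (H(h) = ((h*h)*50)/3 = (h²*50)/3 = (50*h²)/3 = 50*h²/3)
m = -47500/3 (m = -1900*5²/3 = -1900*25/3 = -38*1250/3 = -47500/3 ≈ -15833.)
(D(10, u) + m)² = (-8 - 47500/3)² = (-47524/3)² = 2258530576/9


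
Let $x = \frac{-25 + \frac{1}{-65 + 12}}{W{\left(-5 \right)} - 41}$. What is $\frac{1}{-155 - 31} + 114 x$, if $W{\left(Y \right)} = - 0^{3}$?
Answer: $\frac{28114331}{404178} \approx 69.559$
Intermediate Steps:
$W{\left(Y \right)} = 0$ ($W{\left(Y \right)} = \left(-1\right) 0 = 0$)
$x = \frac{1326}{2173}$ ($x = \frac{-25 + \frac{1}{-65 + 12}}{0 - 41} = \frac{-25 + \frac{1}{-53}}{-41} = \left(-25 - \frac{1}{53}\right) \left(- \frac{1}{41}\right) = \left(- \frac{1326}{53}\right) \left(- \frac{1}{41}\right) = \frac{1326}{2173} \approx 0.61022$)
$\frac{1}{-155 - 31} + 114 x = \frac{1}{-155 - 31} + 114 \cdot \frac{1326}{2173} = \frac{1}{-186} + \frac{151164}{2173} = - \frac{1}{186} + \frac{151164}{2173} = \frac{28114331}{404178}$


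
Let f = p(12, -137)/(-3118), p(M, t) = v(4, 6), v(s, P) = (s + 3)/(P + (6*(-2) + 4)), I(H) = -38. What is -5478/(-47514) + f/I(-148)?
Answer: 216296351/1876549592 ≈ 0.11526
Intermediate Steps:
v(s, P) = (3 + s)/(-8 + P) (v(s, P) = (3 + s)/(P + (-12 + 4)) = (3 + s)/(P - 8) = (3 + s)/(-8 + P))
p(M, t) = -7/2 (p(M, t) = (3 + 4)/(-8 + 6) = 7/(-2) = -1/2*7 = -7/2)
f = 7/6236 (f = -7/2/(-3118) = -7/2*(-1/3118) = 7/6236 ≈ 0.0011225)
-5478/(-47514) + f/I(-148) = -5478/(-47514) + (7/6236)/(-38) = -5478*(-1/47514) + (7/6236)*(-1/38) = 913/7919 - 7/236968 = 216296351/1876549592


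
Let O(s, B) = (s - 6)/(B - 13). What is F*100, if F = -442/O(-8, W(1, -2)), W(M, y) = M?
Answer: -265200/7 ≈ -37886.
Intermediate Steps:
O(s, B) = (-6 + s)/(-13 + B)
F = -2652/7 (F = -442*(-13 + 1)/(-6 - 8) = -442/(-14/(-12)) = -442/((-1/12*(-14))) = -442/7/6 = -442*6/7 = -2652/7 ≈ -378.86)
F*100 = -2652/7*100 = -265200/7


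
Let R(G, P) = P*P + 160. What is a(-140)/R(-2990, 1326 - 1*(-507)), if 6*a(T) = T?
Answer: -10/1440021 ≈ -6.9443e-6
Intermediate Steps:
a(T) = T/6
R(G, P) = 160 + P**2 (R(G, P) = P**2 + 160 = 160 + P**2)
a(-140)/R(-2990, 1326 - 1*(-507)) = ((1/6)*(-140))/(160 + (1326 - 1*(-507))**2) = -70/(3*(160 + (1326 + 507)**2)) = -70/(3*(160 + 1833**2)) = -70/(3*(160 + 3359889)) = -70/3/3360049 = -70/3*1/3360049 = -10/1440021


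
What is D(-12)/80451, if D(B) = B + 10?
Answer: -2/80451 ≈ -2.4860e-5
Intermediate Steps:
D(B) = 10 + B
D(-12)/80451 = (10 - 12)/80451 = -2*1/80451 = -2/80451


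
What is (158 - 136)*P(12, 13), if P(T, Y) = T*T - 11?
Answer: 2926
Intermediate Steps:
P(T, Y) = -11 + T² (P(T, Y) = T² - 11 = -11 + T²)
(158 - 136)*P(12, 13) = (158 - 136)*(-11 + 12²) = 22*(-11 + 144) = 22*133 = 2926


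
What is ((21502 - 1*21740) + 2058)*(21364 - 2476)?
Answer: 34376160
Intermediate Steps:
((21502 - 1*21740) + 2058)*(21364 - 2476) = ((21502 - 21740) + 2058)*18888 = (-238 + 2058)*18888 = 1820*18888 = 34376160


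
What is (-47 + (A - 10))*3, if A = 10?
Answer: -141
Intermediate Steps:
(-47 + (A - 10))*3 = (-47 + (10 - 10))*3 = (-47 + 0)*3 = -47*3 = -141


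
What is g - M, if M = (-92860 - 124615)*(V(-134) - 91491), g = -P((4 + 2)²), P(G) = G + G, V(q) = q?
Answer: -19926146947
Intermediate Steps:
P(G) = 2*G
g = -72 (g = -2*(4 + 2)² = -2*6² = -2*36 = -1*72 = -72)
M = 19926146875 (M = (-92860 - 124615)*(-134 - 91491) = -217475*(-91625) = 19926146875)
g - M = -72 - 1*19926146875 = -72 - 19926146875 = -19926146947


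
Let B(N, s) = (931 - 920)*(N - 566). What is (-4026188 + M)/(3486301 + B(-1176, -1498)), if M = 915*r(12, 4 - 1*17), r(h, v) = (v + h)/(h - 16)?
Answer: -16103837/13868556 ≈ -1.1612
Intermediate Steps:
B(N, s) = -6226 + 11*N (B(N, s) = 11*(-566 + N) = -6226 + 11*N)
r(h, v) = (h + v)/(-16 + h)
M = 915/4 (M = 915*((12 + (4 - 1*17))/(-16 + 12)) = 915*((12 + (4 - 17))/(-4)) = 915*(-(12 - 13)/4) = 915*(-¼*(-1)) = 915*(¼) = 915/4 ≈ 228.75)
(-4026188 + M)/(3486301 + B(-1176, -1498)) = (-4026188 + 915/4)/(3486301 + (-6226 + 11*(-1176))) = -16103837/(4*(3486301 + (-6226 - 12936))) = -16103837/(4*(3486301 - 19162)) = -16103837/4/3467139 = -16103837/4*1/3467139 = -16103837/13868556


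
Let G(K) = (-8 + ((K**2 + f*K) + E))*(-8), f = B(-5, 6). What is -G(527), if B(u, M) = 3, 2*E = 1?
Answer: 2234420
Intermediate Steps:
E = 1/2 (E = (1/2)*1 = 1/2 ≈ 0.50000)
f = 3
G(K) = 60 - 24*K - 8*K**2 (G(K) = (-8 + ((K**2 + 3*K) + 1/2))*(-8) = (-8 + (1/2 + K**2 + 3*K))*(-8) = (-15/2 + K**2 + 3*K)*(-8) = 60 - 24*K - 8*K**2)
-G(527) = -(60 - 24*527 - 8*527**2) = -(60 - 12648 - 8*277729) = -(60 - 12648 - 2221832) = -1*(-2234420) = 2234420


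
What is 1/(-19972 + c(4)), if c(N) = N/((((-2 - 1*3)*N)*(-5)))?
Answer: -25/499299 ≈ -5.0070e-5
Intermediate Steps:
c(N) = 1/25 (c(N) = N/((((-2 - 3)*N)*(-5))) = N/((-5*N*(-5))) = N/((25*N)) = N*(1/(25*N)) = 1/25)
1/(-19972 + c(4)) = 1/(-19972 + 1/25) = 1/(-499299/25) = -25/499299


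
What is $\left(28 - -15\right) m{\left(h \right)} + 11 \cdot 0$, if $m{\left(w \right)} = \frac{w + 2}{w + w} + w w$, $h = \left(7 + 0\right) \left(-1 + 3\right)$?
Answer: $\frac{59168}{7} \approx 8452.6$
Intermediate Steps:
$h = 14$ ($h = 7 \cdot 2 = 14$)
$m{\left(w \right)} = w^{2} + \frac{2 + w}{2 w}$ ($m{\left(w \right)} = \frac{2 + w}{2 w} + w^{2} = w^{2} + \frac{2 + w}{2 w}$)
$\left(28 - -15\right) m{\left(h \right)} + 11 \cdot 0 = \left(28 - -15\right) \frac{1 + 14^{3} + \frac{1}{2} \cdot 14}{14} + 11 \cdot 0 = \left(28 + 15\right) \frac{1 + 2744 + 7}{14} + 0 = 43 \cdot \frac{1}{14} \cdot 2752 + 0 = 43 \cdot \frac{1376}{7} + 0 = \frac{59168}{7} + 0 = \frac{59168}{7}$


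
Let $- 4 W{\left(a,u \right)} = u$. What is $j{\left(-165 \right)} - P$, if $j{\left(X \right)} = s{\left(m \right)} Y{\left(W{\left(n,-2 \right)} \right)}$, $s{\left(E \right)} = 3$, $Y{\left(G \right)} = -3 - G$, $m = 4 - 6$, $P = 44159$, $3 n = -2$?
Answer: $- \frac{88339}{2} \approx -44170.0$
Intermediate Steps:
$n = - \frac{2}{3}$ ($n = \frac{1}{3} \left(-2\right) = - \frac{2}{3} \approx -0.66667$)
$W{\left(a,u \right)} = - \frac{u}{4}$
$m = -2$ ($m = 4 - 6 = -2$)
$j{\left(X \right)} = - \frac{21}{2}$ ($j{\left(X \right)} = 3 \left(-3 - \left(- \frac{1}{4}\right) \left(-2\right)\right) = 3 \left(-3 - \frac{1}{2}\right) = 3 \left(- \frac{7}{2}\right) = - \frac{21}{2}$)
$j{\left(-165 \right)} - P = - \frac{21}{2} - 44159 = - \frac{88339}{2}$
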